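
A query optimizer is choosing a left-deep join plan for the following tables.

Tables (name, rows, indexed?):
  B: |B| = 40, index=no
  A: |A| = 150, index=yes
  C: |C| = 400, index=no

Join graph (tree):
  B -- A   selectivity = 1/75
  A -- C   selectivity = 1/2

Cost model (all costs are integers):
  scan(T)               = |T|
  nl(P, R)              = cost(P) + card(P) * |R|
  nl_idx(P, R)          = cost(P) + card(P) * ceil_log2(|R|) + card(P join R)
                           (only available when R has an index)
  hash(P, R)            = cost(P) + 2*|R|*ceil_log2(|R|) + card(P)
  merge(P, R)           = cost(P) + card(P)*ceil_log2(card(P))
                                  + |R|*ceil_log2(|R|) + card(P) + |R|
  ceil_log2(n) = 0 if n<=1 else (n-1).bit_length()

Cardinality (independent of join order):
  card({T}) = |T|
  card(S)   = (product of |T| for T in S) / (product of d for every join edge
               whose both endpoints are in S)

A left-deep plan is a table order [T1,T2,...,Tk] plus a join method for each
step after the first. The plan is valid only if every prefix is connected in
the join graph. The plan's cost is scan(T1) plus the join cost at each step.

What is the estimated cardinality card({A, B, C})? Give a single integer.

16000

Tables in S: A(150), B(40), C(400)
Edges inside S: B-A(d=75), A-C(d=2)
numerator = 150 * 40 * 400 = 2400000
denominator = 75 * 2 = 150
card(S) = 2400000 / 150 = 16000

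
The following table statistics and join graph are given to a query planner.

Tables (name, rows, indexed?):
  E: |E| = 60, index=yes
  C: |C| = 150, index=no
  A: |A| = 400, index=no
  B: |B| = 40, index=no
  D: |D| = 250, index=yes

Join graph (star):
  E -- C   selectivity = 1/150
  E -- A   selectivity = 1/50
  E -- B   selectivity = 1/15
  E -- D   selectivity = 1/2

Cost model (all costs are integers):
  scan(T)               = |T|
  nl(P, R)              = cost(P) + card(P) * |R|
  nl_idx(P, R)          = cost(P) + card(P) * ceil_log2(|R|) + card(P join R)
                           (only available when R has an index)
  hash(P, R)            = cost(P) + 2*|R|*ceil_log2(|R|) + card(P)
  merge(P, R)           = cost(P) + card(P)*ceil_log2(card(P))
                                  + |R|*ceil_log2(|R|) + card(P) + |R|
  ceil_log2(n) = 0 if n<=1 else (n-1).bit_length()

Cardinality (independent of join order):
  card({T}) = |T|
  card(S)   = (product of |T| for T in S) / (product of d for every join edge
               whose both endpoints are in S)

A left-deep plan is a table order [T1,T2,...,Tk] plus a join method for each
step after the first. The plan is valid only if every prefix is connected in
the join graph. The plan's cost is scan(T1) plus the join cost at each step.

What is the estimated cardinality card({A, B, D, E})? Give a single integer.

Tables in S: A(400), B(40), D(250), E(60)
Edges inside S: E-A(d=50), E-B(d=15), E-D(d=2)
numerator = 400 * 40 * 250 * 60 = 240000000
denominator = 50 * 15 * 2 = 1500
card(S) = 240000000 / 1500 = 160000

160000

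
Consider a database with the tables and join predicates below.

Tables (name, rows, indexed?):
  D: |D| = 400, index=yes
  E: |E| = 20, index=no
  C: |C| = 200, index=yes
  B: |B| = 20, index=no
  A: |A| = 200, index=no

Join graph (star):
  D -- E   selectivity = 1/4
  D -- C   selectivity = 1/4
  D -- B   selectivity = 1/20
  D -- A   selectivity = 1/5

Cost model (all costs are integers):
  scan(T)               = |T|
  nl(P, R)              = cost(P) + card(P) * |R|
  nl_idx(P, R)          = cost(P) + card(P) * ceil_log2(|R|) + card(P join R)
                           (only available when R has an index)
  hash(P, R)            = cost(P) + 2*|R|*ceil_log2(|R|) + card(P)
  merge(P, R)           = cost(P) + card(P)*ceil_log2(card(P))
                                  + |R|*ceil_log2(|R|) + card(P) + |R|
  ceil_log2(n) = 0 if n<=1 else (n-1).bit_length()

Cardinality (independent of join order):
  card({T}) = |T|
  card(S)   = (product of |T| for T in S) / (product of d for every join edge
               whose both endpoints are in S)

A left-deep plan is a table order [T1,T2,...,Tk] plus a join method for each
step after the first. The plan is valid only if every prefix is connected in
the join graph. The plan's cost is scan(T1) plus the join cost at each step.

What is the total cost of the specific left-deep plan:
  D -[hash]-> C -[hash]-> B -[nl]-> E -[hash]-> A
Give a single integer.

527400

step 1: scan D: cost=400, card=400
step 2: join C via hash
    card(P join C) = 400*200/(4) = 20000
    cost = 400 + 2*200*8 + 400 = 4000
step 3: join B via hash
    card(P join B) = 20000*20/(20) = 20000
    cost = 4000 + 2*20*5 + 20000 = 24200
step 4: join E via nl
    card(P join E) = 20000*20/(4) = 100000
    cost = 24200 + 20000*20 = 424200
step 5: join A via hash
    card(P join A) = 100000*200/(5) = 4000000
    cost = 424200 + 2*200*8 + 100000 = 527400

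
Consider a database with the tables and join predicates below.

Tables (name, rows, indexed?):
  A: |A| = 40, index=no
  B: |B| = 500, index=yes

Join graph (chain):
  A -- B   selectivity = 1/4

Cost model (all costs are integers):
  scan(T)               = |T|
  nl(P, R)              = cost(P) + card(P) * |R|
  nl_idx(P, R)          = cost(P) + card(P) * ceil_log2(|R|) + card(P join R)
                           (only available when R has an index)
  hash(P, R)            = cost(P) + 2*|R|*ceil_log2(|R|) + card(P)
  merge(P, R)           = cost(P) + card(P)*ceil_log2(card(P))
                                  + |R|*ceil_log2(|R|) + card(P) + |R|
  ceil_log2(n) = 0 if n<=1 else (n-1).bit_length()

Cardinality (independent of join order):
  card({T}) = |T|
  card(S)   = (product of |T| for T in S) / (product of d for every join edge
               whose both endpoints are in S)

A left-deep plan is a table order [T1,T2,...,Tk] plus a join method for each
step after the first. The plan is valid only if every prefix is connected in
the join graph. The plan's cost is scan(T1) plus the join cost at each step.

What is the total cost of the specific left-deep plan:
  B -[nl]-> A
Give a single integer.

20500

step 1: scan B: cost=500, card=500
step 2: join A via nl
    card(P join A) = 500*40/(4) = 5000
    cost = 500 + 500*40 = 20500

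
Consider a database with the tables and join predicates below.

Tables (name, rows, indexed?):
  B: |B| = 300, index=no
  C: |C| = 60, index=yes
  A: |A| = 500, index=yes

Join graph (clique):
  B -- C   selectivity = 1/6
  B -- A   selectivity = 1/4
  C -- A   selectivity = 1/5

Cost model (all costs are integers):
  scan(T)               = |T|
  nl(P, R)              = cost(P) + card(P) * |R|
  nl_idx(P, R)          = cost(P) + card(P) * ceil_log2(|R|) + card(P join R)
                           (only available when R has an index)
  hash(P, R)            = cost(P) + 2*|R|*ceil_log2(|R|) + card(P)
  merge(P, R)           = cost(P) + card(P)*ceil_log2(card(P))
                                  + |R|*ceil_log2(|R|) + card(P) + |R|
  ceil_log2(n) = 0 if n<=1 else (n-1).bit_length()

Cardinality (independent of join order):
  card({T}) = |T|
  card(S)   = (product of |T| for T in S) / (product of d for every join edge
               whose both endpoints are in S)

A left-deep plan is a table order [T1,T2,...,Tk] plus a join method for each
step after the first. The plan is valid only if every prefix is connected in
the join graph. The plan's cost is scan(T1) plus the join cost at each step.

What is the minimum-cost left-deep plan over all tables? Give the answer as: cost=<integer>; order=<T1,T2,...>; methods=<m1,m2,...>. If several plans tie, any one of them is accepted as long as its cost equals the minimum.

cost=13120; order=A,C,B; methods=hash,hash

Selinger DP (subsets sized 1..n):
  {B}: scan cost=300, card=300
  {C}: scan cost=60, card=60
  {A}: scan cost=500, card=500
  {BC}: card=3000; try (C,hash)→1320, (B,merge)→3480, (C,merge)→3720, (C,nl_idx)→5100, (B,hash)→5520, (B,nl)→18060 …(+1); best=1320 via (C,hash)
  {AB}: card=37500; try (B,hash)→6400, (A,merge)→8300, (B,merge)→8500, (A,hash)→9600, (A,nl_idx)→40500, (A,nl)→150300 …(+1); best=6400 via (B,hash)
  {AC}: card=6000; try (C,hash)→1720, (A,merge)→5480, (C,merge)→5920, (A,nl_idx)→6600, (A,hash)→9120, (C,nl_idx)→9500 …(+2); best=1720 via (C,hash)
  {ABC}: card=75000; try (B,hash)→13120, (A,hash)→13320, (C,hash)→44620, (A,merge)→45320, (B,merge)→88720, (A,nl_idx)→103320 …(+5); best=13120 via (B,hash)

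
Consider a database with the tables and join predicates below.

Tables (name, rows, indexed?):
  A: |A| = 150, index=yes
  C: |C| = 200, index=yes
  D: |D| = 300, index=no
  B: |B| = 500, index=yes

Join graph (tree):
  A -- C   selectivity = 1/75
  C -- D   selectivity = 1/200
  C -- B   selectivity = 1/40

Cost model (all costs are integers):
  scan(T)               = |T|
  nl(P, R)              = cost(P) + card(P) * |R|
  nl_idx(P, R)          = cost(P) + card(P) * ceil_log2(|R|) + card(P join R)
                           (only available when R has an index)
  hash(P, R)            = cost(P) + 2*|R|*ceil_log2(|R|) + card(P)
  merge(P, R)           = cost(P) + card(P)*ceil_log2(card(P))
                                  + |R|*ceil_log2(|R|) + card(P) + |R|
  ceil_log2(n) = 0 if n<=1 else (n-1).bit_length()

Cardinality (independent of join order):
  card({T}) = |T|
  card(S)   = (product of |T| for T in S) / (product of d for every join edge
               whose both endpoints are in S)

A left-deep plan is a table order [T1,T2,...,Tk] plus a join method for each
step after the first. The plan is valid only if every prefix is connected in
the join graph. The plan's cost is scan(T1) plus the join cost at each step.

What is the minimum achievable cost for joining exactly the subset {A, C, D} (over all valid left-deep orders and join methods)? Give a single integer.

5700

Selinger DP over subsets of {A,C,D}:
  {A}: scan cost=150, card=150
  {C}: scan cost=200, card=200
  {D}: scan cost=300, card=300
  {AC}: card=400; try (C,nl_idx)→1750, (A,nl_idx)→2200, (A,hash)→2800, (C,merge)→3300, (A,merge)→3350, (C,hash)→3500 …(+2); best=1750 via (C,nl_idx)
  {CD}: card=300; try (C,nl_idx)→3000, (C,hash)→3800, (D,merge)→5000, (C,merge)→5100, (D,hash)→5800, (D,nl)→60200 …(+1); best=3000 via (C,nl_idx)
  {ACD}: card=600; try (A,hash)→5700, (A,nl_idx)→6000, (A,merge)→7350, (D,hash)→7550, (D,merge)→8750, (A,nl)→48000 …(+1); best=5700 via (A,hash)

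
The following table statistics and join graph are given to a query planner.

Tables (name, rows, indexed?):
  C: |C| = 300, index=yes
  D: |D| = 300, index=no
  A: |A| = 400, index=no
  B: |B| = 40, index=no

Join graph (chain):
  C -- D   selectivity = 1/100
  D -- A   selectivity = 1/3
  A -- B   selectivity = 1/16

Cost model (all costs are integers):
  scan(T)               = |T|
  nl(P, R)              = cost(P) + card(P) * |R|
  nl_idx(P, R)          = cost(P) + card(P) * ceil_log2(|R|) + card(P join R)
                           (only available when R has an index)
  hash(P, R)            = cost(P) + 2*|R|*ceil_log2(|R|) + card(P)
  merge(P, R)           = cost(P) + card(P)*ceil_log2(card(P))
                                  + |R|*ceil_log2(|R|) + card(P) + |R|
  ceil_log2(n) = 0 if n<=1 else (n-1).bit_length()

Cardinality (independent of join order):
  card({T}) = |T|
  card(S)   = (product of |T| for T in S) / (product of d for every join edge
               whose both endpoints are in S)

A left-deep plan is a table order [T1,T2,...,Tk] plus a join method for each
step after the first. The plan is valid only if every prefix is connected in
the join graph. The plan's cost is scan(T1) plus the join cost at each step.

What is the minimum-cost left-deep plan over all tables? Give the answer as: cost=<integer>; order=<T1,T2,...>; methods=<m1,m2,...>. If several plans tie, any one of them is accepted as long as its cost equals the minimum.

Selinger DP (subsets sized 1..n):
  {C}: scan cost=300, card=300
  {D}: scan cost=300, card=300
  {A}: scan cost=400, card=400
  {B}: scan cost=40, card=40
  {CD}: card=900; try (C,nl_idx)→3900, (D,hash)→6000, (C,hash)→6000, (D,merge)→6300, (C,merge)→6300, (D,nl)→90300 …(+1); best=3900 via (C,nl_idx)
  {AD}: card=40000; try (D,hash)→6200, (A,merge)→7300, (D,merge)→7400, (A,hash)→7800, (A,nl)→120300, (D,nl)→120400; best=6200 via (D,hash)
  {AB}: card=1000; try (B,hash)→1280, (A,merge)→4320, (B,merge)→4680, (A,hash)→7280, (A,nl)→16040, (B,nl)→16400; best=1280 via (B,hash)
  {ACD}: card=120000; try (A,hash)→12000, (A,merge)→17800, (C,hash)→51600, (A,nl)→363900, (C,nl_idx)→486200, (C,merge)→689200 …(+1); best=12000 via (A,hash)
  {ABD}: card=100000; try (D,hash)→7680, (D,merge)→15280, (B,hash)→46680, (D,nl)→301280, (B,merge)→686480, (B,nl)→1606200; best=7680 via (D,hash)
  {ABCD}: card=300000; try (C,hash)→113080, (B,hash)→132480, (C,nl_idx)→1207680, (C,merge)→1810680, (B,merge)→2172280, (B,nl)→4812000 …(+1); best=113080 via (C,hash)

cost=113080; order=A,B,D,C; methods=hash,hash,hash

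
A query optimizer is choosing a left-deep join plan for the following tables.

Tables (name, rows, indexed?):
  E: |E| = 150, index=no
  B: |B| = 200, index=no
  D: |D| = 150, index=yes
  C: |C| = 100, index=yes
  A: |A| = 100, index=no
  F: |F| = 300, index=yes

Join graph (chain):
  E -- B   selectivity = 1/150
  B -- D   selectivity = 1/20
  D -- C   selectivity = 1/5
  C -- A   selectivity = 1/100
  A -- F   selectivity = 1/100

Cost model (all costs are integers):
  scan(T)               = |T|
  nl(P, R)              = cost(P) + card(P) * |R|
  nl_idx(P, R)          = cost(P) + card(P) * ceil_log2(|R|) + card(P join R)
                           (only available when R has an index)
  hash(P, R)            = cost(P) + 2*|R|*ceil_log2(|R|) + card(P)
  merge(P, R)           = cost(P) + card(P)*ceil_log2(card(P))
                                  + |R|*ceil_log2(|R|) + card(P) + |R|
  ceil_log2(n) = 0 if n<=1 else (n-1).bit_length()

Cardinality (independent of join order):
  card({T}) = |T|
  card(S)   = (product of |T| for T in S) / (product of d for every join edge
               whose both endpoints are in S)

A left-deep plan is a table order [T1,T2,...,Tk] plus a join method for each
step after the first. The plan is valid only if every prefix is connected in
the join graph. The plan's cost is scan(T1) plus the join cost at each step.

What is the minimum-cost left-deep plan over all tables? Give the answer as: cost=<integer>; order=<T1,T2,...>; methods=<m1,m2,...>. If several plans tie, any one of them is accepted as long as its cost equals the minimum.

Selinger DP (subsets sized 1..n):
  {E}: scan cost=150, card=150
  {B}: scan cost=200, card=200
  {D}: scan cost=150, card=150
  {C}: scan cost=100, card=100
  {A}: scan cost=100, card=100
  {F}: scan cost=300, card=300
  {BE}: card=200; try (E,hash)→2800, (B,merge)→3300, (E,merge)→3350, (B,hash)→3500, (B,nl)→30150, (E,nl)→30200; best=2800 via (E,hash)
  {BD}: card=1500; try (D,hash)→2800, (D,nl_idx)→3300, (B,merge)→3300, (D,merge)→3350, (B,hash)→3500, (B,nl)→30150 …(+1); best=2800 via (D,hash)
  {CD}: card=3000; try (C,hash)→1700, (D,merge)→2250, (C,merge)→2300, (D,hash)→2600, (D,nl_idx)→3900, (C,nl_idx)→4200 …(+2); best=1700 via (C,hash)
  {AC}: card=100; try (C,nl_idx)→900, (C,hash)→1600, (A,hash)→1600, (C,merge)→1700, (A,merge)→1700, (C,nl)→10100 …(+1); best=900 via (C,nl_idx)
  {AF}: card=300; try (F,nl_idx)→1300, (A,hash)→2000, (F,merge)→3900, (A,merge)→4100, (F,hash)→5600, (F,nl)→30100 …(+1); best=1300 via (F,nl_idx)
  {BDE}: card=1500; try (D,hash)→5400, (D,nl_idx)→5900, (D,merge)→5950, (E,hash)→6700, (E,merge)→22150, (D,nl)→32800 …(+1); best=5400 via (D,hash)
  {BCD}: card=30000; try (C,hash)→5700, (B,hash)→7900, (C,merge)→21600, (B,merge)→42500, (C,nl_idx)→43300, (C,nl)→152800 …(+1); best=5700 via (C,hash)
  {ACD}: card=3000; try (D,merge)→3050, (D,hash)→3400, (D,nl_idx)→4700, (A,hash)→6100, (D,nl)→15900, (A,merge)→41500 …(+1); best=3050 via (D,merge)
  {ACF}: card=300; try (F,nl_idx)→2100, (C,hash)→3000, (C,nl_idx)→3700, (F,merge)→4700, (C,merge)→5100, (F,hash)→6400 …(+2); best=2100 via (F,nl_idx)
  {BCDE}: card=30000; try (C,hash)→8300, (C,merge)→24200, (E,hash)→38100, (C,nl_idx)→45900, (C,nl)→155400, (E,merge)→487050 …(+1); best=8300 via (C,hash)
  {ABCD}: card=30000; try (B,hash)→9250, (A,hash)→37100, (B,merge)→43850, (A,merge)→486500, (B,nl)→603050, (A,nl)→3005700; best=9250 via (B,hash)
  {ACDF}: card=9000; try (D,hash)→4800, (D,merge)→6450, (F,hash)→11450, (D,nl_idx)→13500, (F,nl_idx)→39050, (F,merge)→45050 …(+2); best=4800 via (D,hash)
  {ABCDE}: card=30000; try (A,hash)→39700, (E,hash)→41650, (A,merge)→489100, (E,merge)→490600, (A,nl)→3008300, (E,nl)→4509250; best=39700 via (A,hash)
  {ABCDF}: card=90000; try (B,hash)→17000, (F,hash)→44650, (B,merge)→141600, (F,nl_idx)→369250, (F,merge)→492250, (B,nl)→1804800 …(+1); best=17000 via (B,hash)
  {ABCDEF}: card=90000; try (F,hash)→75100, (E,hash)→109400, (F,nl_idx)→399700, (F,merge)→522700, (E,merge)→1638350, (F,nl)→9039700 …(+1); best=75100 via (F,hash)

cost=75100; order=B,E,D,C,A,F; methods=hash,hash,hash,hash,hash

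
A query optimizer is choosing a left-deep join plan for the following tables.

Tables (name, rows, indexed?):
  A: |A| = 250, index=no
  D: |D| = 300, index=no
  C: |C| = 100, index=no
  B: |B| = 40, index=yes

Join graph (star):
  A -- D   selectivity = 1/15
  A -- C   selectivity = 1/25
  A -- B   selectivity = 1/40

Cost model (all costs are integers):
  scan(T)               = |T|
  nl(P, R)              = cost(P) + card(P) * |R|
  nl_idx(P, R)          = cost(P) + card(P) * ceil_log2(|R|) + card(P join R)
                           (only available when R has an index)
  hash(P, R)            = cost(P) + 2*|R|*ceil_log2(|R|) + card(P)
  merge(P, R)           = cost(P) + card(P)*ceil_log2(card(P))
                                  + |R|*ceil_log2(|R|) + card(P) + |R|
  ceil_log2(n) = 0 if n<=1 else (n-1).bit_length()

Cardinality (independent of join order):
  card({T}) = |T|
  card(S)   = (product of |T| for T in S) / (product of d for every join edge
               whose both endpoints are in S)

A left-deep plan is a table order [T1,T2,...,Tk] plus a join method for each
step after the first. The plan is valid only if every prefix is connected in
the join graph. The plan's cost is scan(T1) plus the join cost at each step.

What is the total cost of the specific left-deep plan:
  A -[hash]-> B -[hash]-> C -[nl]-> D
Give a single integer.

step 1: scan A: cost=250, card=250
step 2: join B via hash
    card(P join B) = 250*40/(40) = 250
    cost = 250 + 2*40*6 + 250 = 980
step 3: join C via hash
    card(P join C) = 250*100/(25) = 1000
    cost = 980 + 2*100*7 + 250 = 2630
step 4: join D via nl
    card(P join D) = 1000*300/(15) = 20000
    cost = 2630 + 1000*300 = 302630

302630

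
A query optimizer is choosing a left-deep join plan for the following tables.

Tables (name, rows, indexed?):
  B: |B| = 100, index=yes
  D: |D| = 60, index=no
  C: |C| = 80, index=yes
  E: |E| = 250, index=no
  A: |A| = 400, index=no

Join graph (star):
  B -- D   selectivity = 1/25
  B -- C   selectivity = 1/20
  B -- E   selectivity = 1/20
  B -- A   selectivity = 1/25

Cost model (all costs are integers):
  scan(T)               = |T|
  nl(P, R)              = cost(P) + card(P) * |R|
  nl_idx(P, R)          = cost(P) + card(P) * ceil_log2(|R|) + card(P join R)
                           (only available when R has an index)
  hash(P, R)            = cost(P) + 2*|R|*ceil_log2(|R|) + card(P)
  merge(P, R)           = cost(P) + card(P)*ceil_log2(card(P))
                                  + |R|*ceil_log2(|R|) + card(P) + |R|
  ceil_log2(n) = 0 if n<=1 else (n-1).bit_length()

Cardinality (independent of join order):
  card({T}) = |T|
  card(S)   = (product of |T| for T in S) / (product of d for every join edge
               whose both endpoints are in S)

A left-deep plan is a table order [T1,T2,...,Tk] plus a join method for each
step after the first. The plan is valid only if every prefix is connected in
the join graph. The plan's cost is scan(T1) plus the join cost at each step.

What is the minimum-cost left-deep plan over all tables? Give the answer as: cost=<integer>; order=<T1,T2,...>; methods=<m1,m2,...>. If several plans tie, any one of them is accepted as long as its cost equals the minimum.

cost=26240; order=D,B,C,E,A; methods=nl_idx,hash,hash,hash

Selinger DP (subsets sized 1..n):
  {B}: scan cost=100, card=100
  {D}: scan cost=60, card=60
  {C}: scan cost=80, card=80
  {E}: scan cost=250, card=250
  {A}: scan cost=400, card=400
  {BD}: card=240; try (B,nl_idx)→720, (D,hash)→920, (B,merge)→1280, (D,merge)→1320, (B,hash)→1520, (B,nl)→6060 …(+1); best=720 via (B,nl_idx)
  {BC}: card=400; try (B,nl_idx)→1040, (C,nl_idx)→1200, (C,hash)→1320, (B,merge)→1520, (C,merge)→1540, (B,hash)→1560 …(+2); best=1040 via (B,nl_idx)
  {BE}: card=1250; try (B,hash)→1900, (E,merge)→3150, (B,nl_idx)→3250, (B,merge)→3300, (E,hash)→4200, (E,nl)→25100 …(+1); best=1900 via (B,hash)
  {AB}: card=1600; try (B,hash)→2200, (B,nl_idx)→4800, (A,merge)→4900, (B,merge)→5200, (A,hash)→7400, (A,nl)→40100 …(+1); best=2200 via (B,hash)
  {BCD}: card=960; try (C,hash)→2080, (D,hash)→2160, (C,nl_idx)→3360, (C,merge)→3520, (D,merge)→5460, (C,nl)→19920 …(+1); best=2080 via (C,hash)
  {BDE}: card=3000; try (D,hash)→3870, (E,hash)→4960, (E,merge)→5130, (D,merge)→17320, (E,nl)→60720, (D,nl)→76900; best=3870 via (D,hash)
  {ABD}: card=3840; try (D,hash)→4520, (A,merge)→6880, (A,hash)→8160, (D,merge)→21820, (A,nl)→96720, (D,nl)→98200; best=4520 via (D,hash)
  {BCE}: card=5000; try (C,hash)→4270, (E,hash)→5440, (E,merge)→7290, (C,nl_idx)→15650, (C,merge)→17540, (E,nl)→101040 …(+1); best=4270 via (C,hash)
  {ABC}: card=6400; try (C,hash)→4920, (A,hash)→8640, (A,merge)→9040, (C,nl_idx)→19800, (C,merge)→22040, (C,nl)→130200 …(+1); best=4920 via (C,hash)
  {ABE}: card=20000; try (E,hash)→7800, (A,hash)→10350, (A,merge)→20900, (E,merge)→23650, (E,nl)→402200, (A,nl)→501900; best=7800 via (E,hash)
  {BCDE}: card=12000; try (E,hash)→7040, (C,hash)→7990, (D,hash)→9990, (E,merge)→14890, (C,nl_idx)→36870, (C,merge)→43510 …(+4); best=7040 via (E,hash)
  {ABCD}: card=15360; try (C,hash)→9480, (A,hash)→10240, (D,hash)→12040, (A,merge)→16640, (C,nl_idx)→46760, (C,merge)→55080 …(+4); best=9480 via (C,hash)
  {ABDE}: card=48000; try (E,hash)→12360, (A,hash)→14070, (D,hash)→28520, (A,merge)→46870, (E,merge)→56690, (D,merge)→328220 …(+3); best=12360 via (E,hash)
  {ABCE}: card=80000; try (E,hash)→15320, (A,hash)→16470, (C,hash)→28920, (A,merge)→78270, (E,merge)→96770, (C,nl_idx)→227800 …(+4); best=15320 via (E,hash)
  {ABCDE}: card=192000; try (A,hash)→26240, (E,hash)→28840, (C,hash)→61480, (D,hash)→96040, (A,merge)→191040, (E,merge)→242130 …(+7); best=26240 via (A,hash)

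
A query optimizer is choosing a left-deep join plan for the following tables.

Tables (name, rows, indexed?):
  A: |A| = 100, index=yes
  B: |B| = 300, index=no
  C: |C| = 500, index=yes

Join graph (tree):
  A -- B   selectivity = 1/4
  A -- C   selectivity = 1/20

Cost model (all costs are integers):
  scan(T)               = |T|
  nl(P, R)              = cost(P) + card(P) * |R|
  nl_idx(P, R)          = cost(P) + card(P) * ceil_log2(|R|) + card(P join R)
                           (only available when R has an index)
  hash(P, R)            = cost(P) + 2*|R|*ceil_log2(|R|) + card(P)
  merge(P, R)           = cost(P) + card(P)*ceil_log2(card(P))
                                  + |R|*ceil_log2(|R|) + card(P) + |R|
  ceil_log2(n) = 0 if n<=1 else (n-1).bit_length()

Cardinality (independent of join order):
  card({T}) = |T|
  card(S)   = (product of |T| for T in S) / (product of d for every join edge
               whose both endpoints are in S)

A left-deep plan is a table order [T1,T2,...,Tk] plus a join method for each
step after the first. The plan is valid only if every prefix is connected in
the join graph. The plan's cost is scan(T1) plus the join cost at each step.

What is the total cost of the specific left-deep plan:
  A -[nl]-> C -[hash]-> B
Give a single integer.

step 1: scan A: cost=100, card=100
step 2: join C via nl
    card(P join C) = 100*500/(20) = 2500
    cost = 100 + 100*500 = 50100
step 3: join B via hash
    card(P join B) = 2500*300/(4) = 187500
    cost = 50100 + 2*300*9 + 2500 = 58000

58000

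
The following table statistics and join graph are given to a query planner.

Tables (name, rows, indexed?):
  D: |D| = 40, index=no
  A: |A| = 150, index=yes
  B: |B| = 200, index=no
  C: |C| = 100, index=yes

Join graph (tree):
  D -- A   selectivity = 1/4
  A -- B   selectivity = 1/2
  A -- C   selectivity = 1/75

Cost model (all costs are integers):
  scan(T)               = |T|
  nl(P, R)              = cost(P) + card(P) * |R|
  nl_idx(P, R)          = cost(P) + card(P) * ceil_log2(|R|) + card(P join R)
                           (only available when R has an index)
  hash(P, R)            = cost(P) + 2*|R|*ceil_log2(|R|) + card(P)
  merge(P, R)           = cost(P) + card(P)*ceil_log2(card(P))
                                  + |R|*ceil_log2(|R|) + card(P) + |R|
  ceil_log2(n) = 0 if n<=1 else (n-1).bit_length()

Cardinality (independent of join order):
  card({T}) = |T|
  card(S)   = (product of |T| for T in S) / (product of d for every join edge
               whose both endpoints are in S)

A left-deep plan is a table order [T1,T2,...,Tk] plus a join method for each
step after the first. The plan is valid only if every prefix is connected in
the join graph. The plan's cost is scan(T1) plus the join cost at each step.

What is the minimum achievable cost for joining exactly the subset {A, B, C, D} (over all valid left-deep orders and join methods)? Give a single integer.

6980

Selinger DP over subsets of {A,B,C,D}:
  {D}: scan cost=40, card=40
  {A}: scan cost=150, card=150
  {B}: scan cost=200, card=200
  {C}: scan cost=100, card=100
  {AD}: card=1500; try (D,hash)→780, (A,merge)→1670, (D,merge)→1780, (A,nl_idx)→1860, (A,hash)→2480, (A,nl)→6040 …(+1); best=780 via (D,hash)
  {AB}: card=15000; try (A,hash)→2800, (B,merge)→3300, (A,merge)→3350, (B,hash)→3500, (A,nl_idx)→16800, (B,nl)→30150 …(+1); best=2800 via (A,hash)
  {AC}: card=200; try (A,nl_idx)→1100, (C,nl_idx)→1400, (C,hash)→1700, (A,merge)→2250, (C,merge)→2300, (A,hash)→2600 …(+2); best=1100 via (A,nl_idx)
  {ABD}: card=150000; try (B,hash)→5480, (D,hash)→18280, (B,merge)→20580, (D,merge)→228080, (B,nl)→300780, (D,nl)→602800; best=5480 via (B,hash)
  {ACD}: card=2000; try (D,hash)→1780, (D,merge)→3180, (C,hash)→3680, (D,nl)→9100, (C,nl_idx)→13280, (C,merge)→19580 …(+1); best=1780 via (D,hash)
  {ABC}: card=20000; try (B,hash)→4500, (B,merge)→4700, (C,hash)→19200, (B,nl)→41100, (C,nl_idx)→127800, (C,merge)→228600 …(+1); best=4500 via (B,hash)
  {ABCD}: card=200000; try (B,hash)→6980, (D,hash)→24980, (B,merge)→27580, (C,hash)→156880, (D,merge)→324780, (B,nl)→401780 …(+4); best=6980 via (B,hash)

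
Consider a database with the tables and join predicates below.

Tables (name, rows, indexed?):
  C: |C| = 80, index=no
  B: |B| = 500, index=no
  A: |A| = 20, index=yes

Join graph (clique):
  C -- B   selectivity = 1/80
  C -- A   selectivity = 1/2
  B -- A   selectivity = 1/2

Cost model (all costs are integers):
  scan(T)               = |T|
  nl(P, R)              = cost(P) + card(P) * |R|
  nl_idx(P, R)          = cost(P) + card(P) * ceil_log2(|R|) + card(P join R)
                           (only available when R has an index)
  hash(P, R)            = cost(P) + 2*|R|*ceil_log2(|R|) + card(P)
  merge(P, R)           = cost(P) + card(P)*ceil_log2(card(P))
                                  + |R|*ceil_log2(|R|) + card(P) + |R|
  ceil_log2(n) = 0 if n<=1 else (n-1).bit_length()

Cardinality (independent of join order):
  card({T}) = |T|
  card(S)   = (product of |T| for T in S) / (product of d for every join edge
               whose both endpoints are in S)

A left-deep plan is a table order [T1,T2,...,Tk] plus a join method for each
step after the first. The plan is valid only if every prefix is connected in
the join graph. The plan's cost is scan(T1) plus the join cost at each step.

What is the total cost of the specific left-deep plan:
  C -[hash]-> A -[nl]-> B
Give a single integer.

step 1: scan C: cost=80, card=80
step 2: join A via hash
    card(P join A) = 80*20/(2) = 800
    cost = 80 + 2*20*5 + 80 = 360
step 3: join B via nl
    card(P join B) = 800*500/(80*2) = 2500
    cost = 360 + 800*500 = 400360

400360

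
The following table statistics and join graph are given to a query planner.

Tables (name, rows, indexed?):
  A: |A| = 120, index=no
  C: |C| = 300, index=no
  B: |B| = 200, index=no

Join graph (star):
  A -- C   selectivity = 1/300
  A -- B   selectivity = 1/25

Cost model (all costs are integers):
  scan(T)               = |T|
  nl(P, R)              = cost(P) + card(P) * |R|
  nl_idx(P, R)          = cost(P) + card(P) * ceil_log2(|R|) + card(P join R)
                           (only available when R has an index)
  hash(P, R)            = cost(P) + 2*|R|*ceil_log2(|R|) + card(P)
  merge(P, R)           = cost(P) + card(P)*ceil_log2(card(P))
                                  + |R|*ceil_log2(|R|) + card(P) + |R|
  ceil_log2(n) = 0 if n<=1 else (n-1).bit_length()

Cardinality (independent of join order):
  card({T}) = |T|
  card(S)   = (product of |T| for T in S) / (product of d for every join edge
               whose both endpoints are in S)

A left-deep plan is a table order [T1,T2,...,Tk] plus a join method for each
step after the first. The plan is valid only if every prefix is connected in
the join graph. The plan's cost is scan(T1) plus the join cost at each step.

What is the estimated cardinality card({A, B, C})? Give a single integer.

960

Tables in S: A(120), B(200), C(300)
Edges inside S: A-C(d=300), A-B(d=25)
numerator = 120 * 200 * 300 = 7200000
denominator = 300 * 25 = 7500
card(S) = 7200000 / 7500 = 960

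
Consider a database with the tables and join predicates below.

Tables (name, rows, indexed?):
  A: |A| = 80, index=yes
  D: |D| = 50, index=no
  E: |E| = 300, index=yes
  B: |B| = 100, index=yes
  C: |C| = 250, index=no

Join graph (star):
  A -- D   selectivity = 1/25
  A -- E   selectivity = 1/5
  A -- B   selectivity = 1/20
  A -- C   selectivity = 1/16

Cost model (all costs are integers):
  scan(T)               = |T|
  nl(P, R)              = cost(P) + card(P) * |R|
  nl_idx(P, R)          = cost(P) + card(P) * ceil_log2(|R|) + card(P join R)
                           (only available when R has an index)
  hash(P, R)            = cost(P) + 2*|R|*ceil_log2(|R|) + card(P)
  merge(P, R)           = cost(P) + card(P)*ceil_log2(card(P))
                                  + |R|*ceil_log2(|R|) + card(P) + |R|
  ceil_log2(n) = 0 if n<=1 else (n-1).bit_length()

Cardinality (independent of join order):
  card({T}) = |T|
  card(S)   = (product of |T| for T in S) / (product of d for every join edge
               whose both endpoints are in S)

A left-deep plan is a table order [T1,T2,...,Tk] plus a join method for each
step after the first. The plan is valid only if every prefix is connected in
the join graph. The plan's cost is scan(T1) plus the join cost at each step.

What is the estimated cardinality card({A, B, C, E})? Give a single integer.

375000

Tables in S: A(80), B(100), C(250), E(300)
Edges inside S: A-E(d=5), A-B(d=20), A-C(d=16)
numerator = 80 * 100 * 250 * 300 = 600000000
denominator = 5 * 20 * 16 = 1600
card(S) = 600000000 / 1600 = 375000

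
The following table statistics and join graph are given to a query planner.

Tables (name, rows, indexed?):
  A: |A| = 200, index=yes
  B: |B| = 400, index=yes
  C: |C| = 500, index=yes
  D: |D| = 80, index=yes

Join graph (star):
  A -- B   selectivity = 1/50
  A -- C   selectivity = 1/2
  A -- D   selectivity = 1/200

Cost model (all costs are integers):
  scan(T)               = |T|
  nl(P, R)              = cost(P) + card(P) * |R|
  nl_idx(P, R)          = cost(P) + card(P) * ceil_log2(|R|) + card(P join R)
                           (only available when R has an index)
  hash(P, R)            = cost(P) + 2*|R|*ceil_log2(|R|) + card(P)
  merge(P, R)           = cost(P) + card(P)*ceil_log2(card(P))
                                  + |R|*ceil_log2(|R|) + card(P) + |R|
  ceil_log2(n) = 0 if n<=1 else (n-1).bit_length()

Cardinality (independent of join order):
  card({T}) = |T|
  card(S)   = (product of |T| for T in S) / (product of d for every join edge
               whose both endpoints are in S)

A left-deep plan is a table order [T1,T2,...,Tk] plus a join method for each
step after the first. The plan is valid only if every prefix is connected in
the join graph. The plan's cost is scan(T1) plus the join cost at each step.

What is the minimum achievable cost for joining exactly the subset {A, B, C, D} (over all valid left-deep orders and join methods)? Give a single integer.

Selinger DP over subsets of {A,B,C,D}:
  {A}: scan cost=200, card=200
  {B}: scan cost=400, card=400
  {C}: scan cost=500, card=500
  {D}: scan cost=80, card=80
  {AB}: card=1600; try (B,nl_idx)→3600, (A,hash)→4000, (A,nl_idx)→5200, (B,merge)→6000, (A,merge)→6200, (B,hash)→7600 …(+2); best=3600 via (B,nl_idx)
  {AC}: card=50000; try (A,hash)→4200, (C,merge)→7000, (A,merge)→7300, (C,hash)→9400, (C,nl_idx)→52000, (A,nl_idx)→54500 …(+2); best=4200 via (A,hash)
  {AD}: card=80; try (A,nl_idx)→800, (D,hash)→1520, (D,nl_idx)→1680, (A,merge)→2520, (D,merge)→2640, (A,hash)→3360 …(+2); best=800 via (A,nl_idx)
  {ABC}: card=400000; try (C,hash)→14200, (C,merge)→27800, (B,hash)→61400, (C,nl_idx)→418000, (C,nl)→803600, (B,nl_idx)→854200 …(+2); best=14200 via (C,hash)
  {ABD}: card=640; try (B,nl_idx)→2160, (B,merge)→5440, (D,hash)→6320, (B,hash)→8080, (D,nl_idx)→15440, (D,merge)→23440 …(+2); best=2160 via (B,nl_idx)
  {ACD}: card=20000; try (C,merge)→6440, (C,hash)→9880, (C,nl_idx)→21520, (C,nl)→40800, (D,hash)→55320, (D,nl_idx)→374200 …(+2); best=6440 via (C,merge)
  {ABCD}: card=160000; try (C,hash)→11800, (C,merge)→14200, (B,hash)→33640, (C,nl_idx)→167920, (C,nl)→322160, (B,merge)→330440 …(+6); best=11800 via (C,hash)

11800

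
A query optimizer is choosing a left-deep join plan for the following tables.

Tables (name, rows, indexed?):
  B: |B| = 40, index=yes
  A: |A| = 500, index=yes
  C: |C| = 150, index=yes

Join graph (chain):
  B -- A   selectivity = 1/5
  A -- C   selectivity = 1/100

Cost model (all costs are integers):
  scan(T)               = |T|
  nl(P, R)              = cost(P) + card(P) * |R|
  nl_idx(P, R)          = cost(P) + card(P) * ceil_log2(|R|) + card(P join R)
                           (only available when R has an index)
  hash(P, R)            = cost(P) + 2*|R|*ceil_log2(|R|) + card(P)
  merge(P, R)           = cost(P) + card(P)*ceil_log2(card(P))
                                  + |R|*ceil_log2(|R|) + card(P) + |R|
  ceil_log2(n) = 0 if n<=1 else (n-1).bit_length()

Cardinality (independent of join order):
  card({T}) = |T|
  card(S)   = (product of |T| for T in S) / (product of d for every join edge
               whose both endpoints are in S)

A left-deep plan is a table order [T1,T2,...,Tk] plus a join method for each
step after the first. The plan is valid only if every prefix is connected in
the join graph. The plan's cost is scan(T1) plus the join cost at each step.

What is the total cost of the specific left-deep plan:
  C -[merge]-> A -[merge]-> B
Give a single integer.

15030

step 1: scan C: cost=150, card=150
step 2: join A via merge
    card(P join A) = 150*500/(100) = 750
    cost = 150 + 150*8 + 500*9 + 150 + 500 = 6500
step 3: join B via merge
    card(P join B) = 750*40/(5) = 6000
    cost = 6500 + 750*10 + 40*6 + 750 + 40 = 15030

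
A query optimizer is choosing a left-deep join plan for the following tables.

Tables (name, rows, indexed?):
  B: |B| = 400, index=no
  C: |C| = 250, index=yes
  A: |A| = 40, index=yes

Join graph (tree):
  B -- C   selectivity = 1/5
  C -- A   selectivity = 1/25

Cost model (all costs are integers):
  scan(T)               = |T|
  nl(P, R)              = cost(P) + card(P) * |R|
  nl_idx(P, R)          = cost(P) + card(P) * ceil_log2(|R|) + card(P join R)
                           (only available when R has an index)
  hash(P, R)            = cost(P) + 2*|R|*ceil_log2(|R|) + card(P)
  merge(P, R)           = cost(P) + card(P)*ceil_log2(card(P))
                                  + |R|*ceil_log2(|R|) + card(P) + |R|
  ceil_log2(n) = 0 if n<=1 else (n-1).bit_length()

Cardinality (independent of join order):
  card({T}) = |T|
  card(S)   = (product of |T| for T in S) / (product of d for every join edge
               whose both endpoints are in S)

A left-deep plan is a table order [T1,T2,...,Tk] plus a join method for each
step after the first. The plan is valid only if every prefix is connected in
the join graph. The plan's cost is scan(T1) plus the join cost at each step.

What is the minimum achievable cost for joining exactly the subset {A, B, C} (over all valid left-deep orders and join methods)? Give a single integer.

8360

Selinger DP over subsets of {A,B,C}:
  {B}: scan cost=400, card=400
  {C}: scan cost=250, card=250
  {A}: scan cost=40, card=40
  {BC}: card=20000; try (C,hash)→4800, (B,merge)→6500, (C,merge)→6650, (B,hash)→7700, (C,nl_idx)→23600, (B,nl)→100250 …(+1); best=4800 via (C,hash)
  {AC}: card=400; try (C,nl_idx)→760, (A,hash)→980, (A,nl_idx)→2150, (C,merge)→2570, (A,merge)→2780, (C,hash)→4080 …(+2); best=760 via (C,nl_idx)
  {ABC}: card=32000; try (B,hash)→8360, (B,merge)→8760, (A,hash)→25280, (A,nl_idx)→156800, (B,nl)→160760, (A,merge)→325080 …(+1); best=8360 via (B,hash)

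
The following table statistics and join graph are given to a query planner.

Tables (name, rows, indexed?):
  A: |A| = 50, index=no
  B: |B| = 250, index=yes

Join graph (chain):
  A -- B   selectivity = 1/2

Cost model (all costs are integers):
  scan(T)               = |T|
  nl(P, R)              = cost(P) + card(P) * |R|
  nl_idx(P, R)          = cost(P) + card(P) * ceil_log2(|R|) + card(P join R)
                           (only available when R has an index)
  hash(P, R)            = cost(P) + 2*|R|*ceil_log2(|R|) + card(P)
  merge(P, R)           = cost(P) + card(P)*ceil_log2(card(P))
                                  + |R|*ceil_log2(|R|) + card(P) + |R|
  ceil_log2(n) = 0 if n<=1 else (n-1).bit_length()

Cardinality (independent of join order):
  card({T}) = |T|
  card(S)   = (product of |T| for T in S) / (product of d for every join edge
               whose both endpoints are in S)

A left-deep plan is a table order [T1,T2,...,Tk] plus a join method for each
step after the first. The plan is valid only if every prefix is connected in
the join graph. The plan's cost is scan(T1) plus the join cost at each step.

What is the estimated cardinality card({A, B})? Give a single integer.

6250

Tables in S: A(50), B(250)
Edges inside S: A-B(d=2)
numerator = 50 * 250 = 12500
denominator = 2 = 2
card(S) = 12500 / 2 = 6250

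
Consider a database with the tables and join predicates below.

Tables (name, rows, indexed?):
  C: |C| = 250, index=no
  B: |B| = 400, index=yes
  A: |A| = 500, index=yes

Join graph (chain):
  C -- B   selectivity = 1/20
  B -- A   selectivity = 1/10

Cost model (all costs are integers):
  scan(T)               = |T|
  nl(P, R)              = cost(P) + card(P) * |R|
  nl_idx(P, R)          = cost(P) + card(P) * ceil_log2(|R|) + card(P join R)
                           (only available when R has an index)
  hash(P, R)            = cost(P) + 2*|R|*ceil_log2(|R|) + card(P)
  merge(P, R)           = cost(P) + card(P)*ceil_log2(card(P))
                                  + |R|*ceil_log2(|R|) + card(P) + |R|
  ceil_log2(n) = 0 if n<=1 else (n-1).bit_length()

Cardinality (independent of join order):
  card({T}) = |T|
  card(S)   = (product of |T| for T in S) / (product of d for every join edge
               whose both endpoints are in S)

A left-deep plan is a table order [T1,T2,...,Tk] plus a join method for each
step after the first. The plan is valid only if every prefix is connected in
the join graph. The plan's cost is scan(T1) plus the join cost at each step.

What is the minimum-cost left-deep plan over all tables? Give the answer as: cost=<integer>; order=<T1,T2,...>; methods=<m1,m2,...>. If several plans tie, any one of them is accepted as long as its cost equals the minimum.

Selinger DP (subsets sized 1..n):
  {C}: scan cost=250, card=250
  {B}: scan cost=400, card=400
  {A}: scan cost=500, card=500
  {BC}: card=5000; try (C,hash)→4800, (B,merge)→6500, (C,merge)→6650, (B,nl_idx)→7500, (B,hash)→7700, (B,nl)→100250 …(+1); best=4800 via (C,hash)
  {AB}: card=20000; try (B,hash)→8200, (A,merge)→9400, (B,merge)→9500, (A,hash)→9800, (A,nl_idx)→24000, (B,nl_idx)→25000 …(+2); best=8200 via (B,hash)
  {ABC}: card=250000; try (A,hash)→18800, (C,hash)→32200, (A,merge)→79800, (A,nl_idx)→299800, (C,merge)→330450, (A,nl)→2504800 …(+1); best=18800 via (A,hash)

cost=18800; order=B,C,A; methods=hash,hash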